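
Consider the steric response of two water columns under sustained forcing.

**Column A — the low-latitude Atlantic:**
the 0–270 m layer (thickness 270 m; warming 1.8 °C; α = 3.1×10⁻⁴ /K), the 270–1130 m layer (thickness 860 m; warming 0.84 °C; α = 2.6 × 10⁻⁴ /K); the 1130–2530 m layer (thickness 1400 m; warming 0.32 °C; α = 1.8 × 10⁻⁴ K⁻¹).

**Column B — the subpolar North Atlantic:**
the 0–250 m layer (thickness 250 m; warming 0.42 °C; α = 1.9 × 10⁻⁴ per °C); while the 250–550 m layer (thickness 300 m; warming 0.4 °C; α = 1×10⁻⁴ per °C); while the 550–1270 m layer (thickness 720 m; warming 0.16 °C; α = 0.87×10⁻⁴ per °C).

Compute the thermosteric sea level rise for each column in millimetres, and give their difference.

A: 419 mm; B: 42.0 mm; difference 377 mm

A Layer 1: 3.1×10⁻⁴ × 1.8 × 270 = 0.15066 m
A 860 × 0.84 × 2.6×10⁻⁴ = 0.187824 m
A 1.8×10⁻⁴ × 0.32 × 1400 = 0.08064 m
A total: 0.419124 m
B Layer 1: 250 × 0.42 × 1.9×10⁻⁴ = 0.01995 m
B Layer 2: 0.4 × 1×10⁻⁴ × 300 = 0.01200 m
B 550–1270 m: 0.87×10⁻⁴ × 720 × 0.16 = 0.0100224 m
B total: 0.0419724 m
Difference: 0.419124 − 0.0419724 = 0.3771516 m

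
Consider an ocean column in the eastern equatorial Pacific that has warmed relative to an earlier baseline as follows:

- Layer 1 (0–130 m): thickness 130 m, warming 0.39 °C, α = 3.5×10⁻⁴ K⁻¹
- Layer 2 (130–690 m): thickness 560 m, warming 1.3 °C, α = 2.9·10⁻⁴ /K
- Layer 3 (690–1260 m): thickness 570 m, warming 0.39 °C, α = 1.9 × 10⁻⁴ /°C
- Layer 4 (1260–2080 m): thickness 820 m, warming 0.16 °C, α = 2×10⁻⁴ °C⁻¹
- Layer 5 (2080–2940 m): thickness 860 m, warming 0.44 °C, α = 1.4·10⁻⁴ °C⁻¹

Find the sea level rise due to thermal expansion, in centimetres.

35.0 cm

0–130 m: 3.5×10⁻⁴ × 0.39 × 130 = 0.017745 m
Layer 2: 2.9×10⁻⁴ × 560 × 1.3 = 0.21112 m
0.39 × 570 × 1.9×10⁻⁴ = 0.042237 m
Layer 4: 2×10⁻⁴ × 0.16 × 820 = 0.02624 m
Layer 5: 0.44 × 1.4×10⁻⁴ × 860 = 0.052976 m
Δh = 0.017745 + 0.21112 + 0.042237 + 0.02624 + 0.052976 = 0.350318 m ≈ 35.0 cm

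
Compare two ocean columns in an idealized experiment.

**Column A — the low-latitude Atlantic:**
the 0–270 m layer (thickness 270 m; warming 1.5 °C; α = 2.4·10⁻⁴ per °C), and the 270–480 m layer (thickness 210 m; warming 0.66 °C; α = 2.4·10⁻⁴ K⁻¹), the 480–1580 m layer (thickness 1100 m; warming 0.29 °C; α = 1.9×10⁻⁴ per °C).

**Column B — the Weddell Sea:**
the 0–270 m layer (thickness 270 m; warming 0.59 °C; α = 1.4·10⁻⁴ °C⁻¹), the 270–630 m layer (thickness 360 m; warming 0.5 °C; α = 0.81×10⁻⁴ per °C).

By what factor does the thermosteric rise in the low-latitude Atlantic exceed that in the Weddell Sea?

5.2

A 270 × 1.5 × 2.4×10⁻⁴ = 0.09720 m
A Layer 2: 0.66 × 210 × 2.4×10⁻⁴ = 0.033264 m
A Layer 3: 0.29 × 1100 × 1.9×10⁻⁴ = 0.06061 m
A total: 0.191074 m
B Layer 1: 0.59 × 1.4×10⁻⁴ × 270 = 0.022302 m
B Layer 2: 0.5 × 0.81×10⁻⁴ × 360 = 0.01458 m
B total: 0.036882 m
Ratio: 0.191074 / 0.036882 ≈ 5.181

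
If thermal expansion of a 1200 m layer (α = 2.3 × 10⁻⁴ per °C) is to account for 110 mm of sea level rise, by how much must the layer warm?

ΔT = Δh/(αH) = 0.11 / (2.3×10⁻⁴ × 1200) ≈ 0.3986 °C

about 0.40 °C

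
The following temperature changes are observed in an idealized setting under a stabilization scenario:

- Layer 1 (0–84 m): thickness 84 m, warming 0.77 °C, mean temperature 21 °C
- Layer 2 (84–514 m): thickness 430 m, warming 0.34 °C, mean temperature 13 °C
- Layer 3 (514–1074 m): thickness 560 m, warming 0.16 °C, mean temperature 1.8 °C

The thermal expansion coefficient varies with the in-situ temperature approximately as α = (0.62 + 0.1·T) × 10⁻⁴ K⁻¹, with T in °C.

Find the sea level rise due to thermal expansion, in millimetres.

52.8 mm

Layer 1: α = (0.62 + 0.1×21)×10⁻⁴ = 2.72×10⁻⁴ K⁻¹
Layer 2: α = (0.62 + 0.1×13)×10⁻⁴ = 1.92×10⁻⁴ K⁻¹
Layer 3: α = (0.62 + 0.1×1.8)×10⁻⁴ = 0.8×10⁻⁴ K⁻¹
0–84 m: 0.77 × 84 × 2.72×10⁻⁴ = 0.01759296 m
Layer 2: 1.92×10⁻⁴ × 430 × 0.34 = 0.0280704 m
0.16 × 0.8×10⁻⁴ × 560 = 0.007168 m
Δh = 0.01759296 + 0.0280704 + 0.007168 = 0.05283136 m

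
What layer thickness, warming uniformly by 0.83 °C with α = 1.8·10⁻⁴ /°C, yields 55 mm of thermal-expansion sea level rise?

368 m

H = Δh/(αΔT) = 0.055 / (1.8×10⁻⁴ × 0.83) ≈ 368.1 m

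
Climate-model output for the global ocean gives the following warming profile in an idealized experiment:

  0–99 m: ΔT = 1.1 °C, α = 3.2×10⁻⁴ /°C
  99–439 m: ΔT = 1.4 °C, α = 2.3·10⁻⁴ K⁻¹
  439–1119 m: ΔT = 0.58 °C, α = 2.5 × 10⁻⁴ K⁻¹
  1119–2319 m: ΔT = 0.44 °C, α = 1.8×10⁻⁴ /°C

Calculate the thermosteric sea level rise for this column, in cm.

Δh = 33.8 cm

0–99 m: 3.2×10⁻⁴ × 1.1 × 99 = 0.034848 m
99–439 m: 2.3×10⁻⁴ × 340 × 1.4 = 0.10948 m
Layer 3: 2.5×10⁻⁴ × 680 × 0.58 = 0.09860 m
1119–2319 m: 1.8×10⁻⁴ × 1200 × 0.44 = 0.09504 m
Δh = 0.034848 + 0.10948 + 0.09860 + 0.09504 = 0.337968 m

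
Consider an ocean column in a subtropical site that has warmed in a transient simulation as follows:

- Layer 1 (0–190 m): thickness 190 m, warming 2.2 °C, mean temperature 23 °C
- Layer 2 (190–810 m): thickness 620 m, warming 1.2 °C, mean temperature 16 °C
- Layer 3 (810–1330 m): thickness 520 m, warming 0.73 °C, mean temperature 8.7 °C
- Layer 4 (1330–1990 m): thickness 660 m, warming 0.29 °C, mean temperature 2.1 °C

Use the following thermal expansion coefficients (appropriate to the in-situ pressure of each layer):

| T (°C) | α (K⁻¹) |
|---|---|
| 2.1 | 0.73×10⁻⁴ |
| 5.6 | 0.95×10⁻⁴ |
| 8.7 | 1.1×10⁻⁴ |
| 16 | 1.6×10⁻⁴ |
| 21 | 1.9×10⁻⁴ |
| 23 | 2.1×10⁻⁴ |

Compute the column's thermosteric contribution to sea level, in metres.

Layer 1 at 23 °C → α = 2.1×10⁻⁴ K⁻¹
Layer 2 at 16 °C → α = 1.6×10⁻⁴ K⁻¹
Layer 3 at 8.7 °C → α = 1.1×10⁻⁴ K⁻¹
Layer 4 at 2.1 °C → α = 0.73×10⁻⁴ K⁻¹
Layer 1: 2.2 × 190 × 2.1×10⁻⁴ = 0.08778 m
190–810 m: 620 × 1.6×10⁻⁴ × 1.2 = 0.11904 m
Layer 3: 520 × 1.1×10⁻⁴ × 0.73 = 0.041756 m
1330–1990 m: 0.29 × 660 × 0.73×10⁻⁴ = 0.0139722 m
Δh = 0.08778 + 0.11904 + 0.041756 + 0.0139722 = 0.2625482 m ≈ 0.26 m

Δh = 0.26 m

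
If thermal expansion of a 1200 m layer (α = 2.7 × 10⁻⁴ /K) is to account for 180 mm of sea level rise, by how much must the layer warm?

ΔT ≈ 0.56 °C

ΔT = Δh/(αH) = 0.18 / (2.7×10⁻⁴ × 1200) ≈ 0.5556 °C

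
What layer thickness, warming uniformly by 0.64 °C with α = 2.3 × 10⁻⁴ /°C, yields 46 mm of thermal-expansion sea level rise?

about 310 m

H = Δh/(αΔT) = 0.046 / (2.3×10⁻⁴ × 0.64) = 312.5 m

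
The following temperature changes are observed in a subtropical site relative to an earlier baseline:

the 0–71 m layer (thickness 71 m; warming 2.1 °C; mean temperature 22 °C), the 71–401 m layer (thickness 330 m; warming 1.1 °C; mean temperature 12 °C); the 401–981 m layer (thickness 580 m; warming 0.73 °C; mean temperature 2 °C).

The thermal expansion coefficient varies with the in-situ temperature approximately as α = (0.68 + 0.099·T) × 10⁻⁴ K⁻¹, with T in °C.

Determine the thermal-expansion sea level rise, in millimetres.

Layer 1: α = (0.68 + 0.099×22)×10⁻⁴ = 2.858×10⁻⁴ K⁻¹
Layer 2: α = (0.68 + 0.099×12)×10⁻⁴ = 1.868×10⁻⁴ K⁻¹
Layer 3: α = (0.68 + 0.099×2)×10⁻⁴ = 0.878×10⁻⁴ K⁻¹
Layer 1: 71 × 2.858×10⁻⁴ × 2.1 = 0.04261278 m
71–401 m: 1.868×10⁻⁴ × 330 × 1.1 = 0.0678084 m
Layer 3: 0.73 × 580 × 0.878×10⁻⁴ = 0.03717452 m
Δh = 0.04261278 + 0.0678084 + 0.03717452 = 0.1475957 m

Δh ≈ 148 mm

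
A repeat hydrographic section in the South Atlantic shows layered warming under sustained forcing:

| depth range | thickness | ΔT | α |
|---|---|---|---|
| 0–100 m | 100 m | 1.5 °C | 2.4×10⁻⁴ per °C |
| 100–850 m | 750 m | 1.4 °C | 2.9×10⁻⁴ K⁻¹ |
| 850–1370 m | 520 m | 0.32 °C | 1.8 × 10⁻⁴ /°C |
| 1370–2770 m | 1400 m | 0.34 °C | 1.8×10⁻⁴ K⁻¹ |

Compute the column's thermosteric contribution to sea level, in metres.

0–100 m: 100 × 2.4×10⁻⁴ × 1.5 = 0.03600 m
100–850 m: 1.4 × 750 × 2.9×10⁻⁴ = 0.30450 m
Layer 3: 520 × 1.8×10⁻⁴ × 0.32 = 0.029952 m
Layer 4: 1400 × 0.34 × 1.8×10⁻⁴ = 0.08568 m
Δh = 0.03600 + 0.30450 + 0.029952 + 0.08568 = 0.456132 m

about 0.456 m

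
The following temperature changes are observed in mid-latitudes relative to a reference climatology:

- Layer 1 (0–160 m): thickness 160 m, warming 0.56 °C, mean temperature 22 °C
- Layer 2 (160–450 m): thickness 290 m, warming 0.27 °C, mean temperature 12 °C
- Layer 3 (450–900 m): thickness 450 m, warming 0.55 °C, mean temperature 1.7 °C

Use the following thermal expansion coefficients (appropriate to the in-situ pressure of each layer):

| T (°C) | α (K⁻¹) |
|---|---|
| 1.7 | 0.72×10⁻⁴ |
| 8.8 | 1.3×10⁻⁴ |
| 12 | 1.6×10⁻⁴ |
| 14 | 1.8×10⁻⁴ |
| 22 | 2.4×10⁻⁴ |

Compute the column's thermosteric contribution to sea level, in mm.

Layer 1 at 22 °C → α = 2.4×10⁻⁴ K⁻¹
Layer 2 at 12 °C → α = 1.6×10⁻⁴ K⁻¹
Layer 3 at 1.7 °C → α = 0.72×10⁻⁴ K⁻¹
Layer 1: 160 × 0.56 × 2.4×10⁻⁴ = 0.021504 m
1.6×10⁻⁴ × 290 × 0.27 = 0.012528 m
0.55 × 450 × 0.72×10⁻⁴ = 0.01782 m
Δh = 0.021504 + 0.012528 + 0.01782 = 0.051852 m

Δh ≈ 52 mm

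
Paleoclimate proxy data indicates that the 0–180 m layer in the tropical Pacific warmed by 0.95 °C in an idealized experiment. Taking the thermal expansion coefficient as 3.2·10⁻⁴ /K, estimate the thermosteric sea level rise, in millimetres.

54.7 mm

Δh = αΔT·H = 3.2×10⁻⁴ × 0.95 × 180 = 0.05472 m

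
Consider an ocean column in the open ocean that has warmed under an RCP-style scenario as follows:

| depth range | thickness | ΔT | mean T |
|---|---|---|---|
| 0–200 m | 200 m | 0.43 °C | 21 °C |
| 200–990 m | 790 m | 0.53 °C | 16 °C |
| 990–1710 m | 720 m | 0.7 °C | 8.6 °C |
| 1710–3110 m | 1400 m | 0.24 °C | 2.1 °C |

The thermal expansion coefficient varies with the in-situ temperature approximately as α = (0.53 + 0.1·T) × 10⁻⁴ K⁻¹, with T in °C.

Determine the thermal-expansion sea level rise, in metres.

Layer 1: α = (0.53 + 0.1×21)×10⁻⁴ = 2.63×10⁻⁴ K⁻¹
Layer 2: α = (0.53 + 0.1×16)×10⁻⁴ = 2.13×10⁻⁴ K⁻¹
Layer 3: α = (0.53 + 0.1×8.6)×10⁻⁴ = 1.39×10⁻⁴ K⁻¹
Layer 4: α = (0.53 + 0.1×2.1)×10⁻⁴ = 0.74×10⁻⁴ K⁻¹
0–200 m: 0.43 × 200 × 2.63×10⁻⁴ = 0.022618 m
0.53 × 790 × 2.13×10⁻⁴ = 0.0891831 m
990–1710 m: 720 × 0.7 × 1.39×10⁻⁴ = 0.070056 m
Layer 4: 0.24 × 1400 × 0.74×10⁻⁴ = 0.024864 m
Δh = 0.022618 + 0.0891831 + 0.070056 + 0.024864 = 0.2067211 m

about 0.207 m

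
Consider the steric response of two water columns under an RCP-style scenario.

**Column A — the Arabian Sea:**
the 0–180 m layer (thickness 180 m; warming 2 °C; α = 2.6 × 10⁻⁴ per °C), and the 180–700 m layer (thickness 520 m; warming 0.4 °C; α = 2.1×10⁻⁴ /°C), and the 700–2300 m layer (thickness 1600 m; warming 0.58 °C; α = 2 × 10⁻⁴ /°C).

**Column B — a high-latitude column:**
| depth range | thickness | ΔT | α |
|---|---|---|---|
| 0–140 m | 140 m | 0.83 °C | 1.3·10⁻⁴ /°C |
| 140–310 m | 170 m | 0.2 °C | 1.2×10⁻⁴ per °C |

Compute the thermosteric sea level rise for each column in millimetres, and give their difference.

A 0–180 m: 2 × 180 × 2.6×10⁻⁴ = 0.09360 m
A Layer 2: 2.1×10⁻⁴ × 520 × 0.4 = 0.04368 m
A 700–2300 m: 0.58 × 1600 × 2×10⁻⁴ = 0.18560 m
A total: 0.32288 m
B 0–140 m: 1.3×10⁻⁴ × 140 × 0.83 = 0.015106 m
B 170 × 0.2 × 1.2×10⁻⁴ = 0.00408 m
B total: 0.019186 m
Difference: 0.32288 − 0.019186 = 0.303694 m

Δh_A ≈ 320 mm, Δh_B ≈ 19 mm; difference ≈ 300 mm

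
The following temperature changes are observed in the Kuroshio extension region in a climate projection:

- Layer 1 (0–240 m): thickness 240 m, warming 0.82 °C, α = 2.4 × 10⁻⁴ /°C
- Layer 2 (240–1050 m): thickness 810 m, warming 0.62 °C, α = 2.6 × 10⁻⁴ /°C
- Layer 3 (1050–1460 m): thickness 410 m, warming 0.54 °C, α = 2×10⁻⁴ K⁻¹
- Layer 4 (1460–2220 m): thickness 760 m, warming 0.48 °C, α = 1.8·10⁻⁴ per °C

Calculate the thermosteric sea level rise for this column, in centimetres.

Δh ≈ 28.8 cm

2.4×10⁻⁴ × 240 × 0.82 = 0.047232 m
2.6×10⁻⁴ × 810 × 0.62 = 0.130572 m
Layer 3: 410 × 2×10⁻⁴ × 0.54 = 0.04428 m
Layer 4: 760 × 1.8×10⁻⁴ × 0.48 = 0.065664 m
Δh = 0.047232 + 0.130572 + 0.04428 + 0.065664 = 0.287748 m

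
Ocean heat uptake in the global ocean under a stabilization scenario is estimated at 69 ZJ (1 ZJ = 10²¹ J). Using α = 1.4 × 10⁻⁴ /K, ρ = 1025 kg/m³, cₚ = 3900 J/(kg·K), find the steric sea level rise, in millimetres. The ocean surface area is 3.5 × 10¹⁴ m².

Per unit area: Q = 69×10²¹ / (3.5×10¹⁴) ≈ 1.971×10⁸ J/m²
Δh = αQ/(ρcₚ) = 1.4×10⁻⁴ × 1.971×10⁸ / (1025 × 3900) ≈ 0.0069028 m

6.90 mm of thermosteric rise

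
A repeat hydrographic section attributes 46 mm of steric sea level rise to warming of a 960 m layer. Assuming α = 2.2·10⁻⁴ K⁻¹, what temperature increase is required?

ΔT ≈ 0.22 K

ΔT = Δh/(αH) = 0.046 / (2.2×10⁻⁴ × 960) ≈ 0.2178 K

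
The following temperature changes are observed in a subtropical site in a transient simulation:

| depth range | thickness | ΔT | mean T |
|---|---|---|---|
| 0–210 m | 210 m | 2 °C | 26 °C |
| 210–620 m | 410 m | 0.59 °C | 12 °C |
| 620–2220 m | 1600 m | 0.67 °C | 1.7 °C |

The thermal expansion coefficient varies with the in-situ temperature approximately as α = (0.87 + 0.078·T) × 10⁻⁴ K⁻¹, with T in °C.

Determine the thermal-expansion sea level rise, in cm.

Layer 1: α = (0.87 + 0.078×26)×10⁻⁴ = 2.898×10⁻⁴ K⁻¹
Layer 2: α = (0.87 + 0.078×12)×10⁻⁴ = 1.806×10⁻⁴ K⁻¹
Layer 3: α = (0.87 + 0.078×1.7)×10⁻⁴ = 1.0026×10⁻⁴ K⁻¹
0–210 m: 2.898×10⁻⁴ × 210 × 2 = 0.121716 m
410 × 1.806×10⁻⁴ × 0.59 = 0.04368714 m
620–2220 m: 1600 × 0.67 × 1.0026×10⁻⁴ = 0.10747872 m
Δh = 0.121716 + 0.04368714 + 0.10747872 = 0.27288186 m ≈ 27.3 cm

27.3 cm of thermosteric rise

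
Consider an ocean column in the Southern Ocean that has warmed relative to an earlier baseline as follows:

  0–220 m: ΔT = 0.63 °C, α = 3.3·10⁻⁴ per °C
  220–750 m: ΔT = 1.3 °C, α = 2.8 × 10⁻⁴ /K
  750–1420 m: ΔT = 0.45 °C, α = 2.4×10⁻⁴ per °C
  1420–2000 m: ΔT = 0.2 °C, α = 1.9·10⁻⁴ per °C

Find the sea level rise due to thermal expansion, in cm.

0.63 × 220 × 3.3×10⁻⁴ = 0.045738 m
530 × 2.8×10⁻⁴ × 1.3 = 0.19292 m
Layer 3: 0.45 × 670 × 2.4×10⁻⁴ = 0.07236 m
Layer 4: 1.9×10⁻⁴ × 0.2 × 580 = 0.02204 m
Δh = 0.045738 + 0.19292 + 0.07236 + 0.02204 = 0.333058 m

about 33.3 cm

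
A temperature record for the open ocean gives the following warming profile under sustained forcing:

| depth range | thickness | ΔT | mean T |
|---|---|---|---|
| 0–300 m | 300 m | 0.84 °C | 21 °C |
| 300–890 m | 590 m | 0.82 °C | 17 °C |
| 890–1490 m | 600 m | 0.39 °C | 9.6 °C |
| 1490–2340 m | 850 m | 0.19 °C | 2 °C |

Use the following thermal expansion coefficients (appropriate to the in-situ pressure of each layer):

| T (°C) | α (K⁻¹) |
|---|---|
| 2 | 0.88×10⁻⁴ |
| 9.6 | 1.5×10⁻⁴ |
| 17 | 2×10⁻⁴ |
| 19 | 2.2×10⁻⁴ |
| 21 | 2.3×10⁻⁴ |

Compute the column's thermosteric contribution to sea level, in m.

Δh ≈ 0.204 m

Layer 1 at 21 °C → α = 2.3×10⁻⁴ K⁻¹
Layer 2 at 17 °C → α = 2×10⁻⁴ K⁻¹
Layer 3 at 9.6 °C → α = 1.5×10⁻⁴ K⁻¹
Layer 4 at 2 °C → α = 0.88×10⁻⁴ K⁻¹
0–300 m: 300 × 2.3×10⁻⁴ × 0.84 = 0.05796 m
300–890 m: 0.82 × 590 × 2×10⁻⁴ = 0.09676 m
600 × 0.39 × 1.5×10⁻⁴ = 0.03510 m
Layer 4: 0.19 × 0.88×10⁻⁴ × 850 = 0.014212 m
Δh = 0.05796 + 0.09676 + 0.03510 + 0.014212 = 0.204032 m ≈ 0.204 m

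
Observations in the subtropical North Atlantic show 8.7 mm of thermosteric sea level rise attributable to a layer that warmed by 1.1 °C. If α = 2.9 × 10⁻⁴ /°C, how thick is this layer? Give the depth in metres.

H ≈ 27 m

H = Δh/(αΔT) = 0.0087 / (2.9×10⁻⁴ × 1.1) ≈ 27.27 m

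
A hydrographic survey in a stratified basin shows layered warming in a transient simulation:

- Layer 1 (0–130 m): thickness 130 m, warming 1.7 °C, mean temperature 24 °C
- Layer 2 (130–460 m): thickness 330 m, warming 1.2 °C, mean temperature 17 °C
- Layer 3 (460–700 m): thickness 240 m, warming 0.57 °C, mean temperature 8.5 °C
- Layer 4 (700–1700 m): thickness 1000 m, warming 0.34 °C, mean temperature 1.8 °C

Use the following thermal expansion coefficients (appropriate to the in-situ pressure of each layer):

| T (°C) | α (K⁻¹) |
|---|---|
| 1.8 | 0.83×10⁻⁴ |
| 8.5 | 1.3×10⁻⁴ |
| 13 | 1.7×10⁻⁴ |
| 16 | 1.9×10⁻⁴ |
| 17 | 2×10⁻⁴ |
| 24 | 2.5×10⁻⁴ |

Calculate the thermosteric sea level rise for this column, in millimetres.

Δh ≈ 180 mm

Layer 1 at 24 °C → α = 2.5×10⁻⁴ K⁻¹
Layer 2 at 17 °C → α = 2×10⁻⁴ K⁻¹
Layer 3 at 8.5 °C → α = 1.3×10⁻⁴ K⁻¹
Layer 4 at 1.8 °C → α = 0.83×10⁻⁴ K⁻¹
0–130 m: 2.5×10⁻⁴ × 130 × 1.7 = 0.05525 m
Layer 2: 330 × 1.2 × 2×10⁻⁴ = 0.07920 m
460–700 m: 0.57 × 240 × 1.3×10⁻⁴ = 0.017784 m
Layer 4: 0.83×10⁻⁴ × 1000 × 0.34 = 0.02822 m
Δh = 0.05525 + 0.07920 + 0.017784 + 0.02822 = 0.180454 m ≈ 180 mm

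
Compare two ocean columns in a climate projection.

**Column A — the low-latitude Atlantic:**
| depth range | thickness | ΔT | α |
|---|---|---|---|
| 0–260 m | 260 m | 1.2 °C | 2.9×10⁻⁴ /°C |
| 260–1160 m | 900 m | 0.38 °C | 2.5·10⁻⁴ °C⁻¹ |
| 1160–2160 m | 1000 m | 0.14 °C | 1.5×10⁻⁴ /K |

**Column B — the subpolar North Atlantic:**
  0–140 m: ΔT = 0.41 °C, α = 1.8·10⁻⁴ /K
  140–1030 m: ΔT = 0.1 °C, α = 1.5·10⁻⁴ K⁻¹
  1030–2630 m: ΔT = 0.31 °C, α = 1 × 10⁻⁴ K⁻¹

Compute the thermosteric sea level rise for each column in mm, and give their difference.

A Layer 1: 260 × 1.2 × 2.9×10⁻⁴ = 0.09048 m
A Layer 2: 0.38 × 2.5×10⁻⁴ × 900 = 0.08550 m
A 1160–2160 m: 1.5×10⁻⁴ × 1000 × 0.14 = 0.02100 m
A total: 0.19698 m
B 0–140 m: 1.8×10⁻⁴ × 140 × 0.41 = 0.010332 m
B 1.5×10⁻⁴ × 0.1 × 890 = 0.01335 m
B Layer 3: 1×10⁻⁴ × 1600 × 0.31 = 0.04960 m
B total: 0.073282 m
Difference: 0.19698 − 0.073282 = 0.123698 m

A: 197 mm; B: 73.3 mm; difference 124 mm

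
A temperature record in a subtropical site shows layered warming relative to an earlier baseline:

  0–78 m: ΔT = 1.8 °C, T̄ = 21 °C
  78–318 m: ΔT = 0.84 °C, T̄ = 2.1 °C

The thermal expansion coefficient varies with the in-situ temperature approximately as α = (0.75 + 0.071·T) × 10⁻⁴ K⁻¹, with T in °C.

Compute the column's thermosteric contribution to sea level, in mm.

Layer 1: α = (0.75 + 0.071×21)×10⁻⁴ = 2.241×10⁻⁴ K⁻¹
Layer 2: α = (0.75 + 0.071×2.1)×10⁻⁴ = 0.8991×10⁻⁴ K⁻¹
Layer 1: 1.8 × 78 × 2.241×10⁻⁴ = 0.03146364 m
0.8991×10⁻⁴ × 0.84 × 240 = 0.018125856 m
Δh = 0.03146364 + 0.018125856 = 0.049589496 m

Δh ≈ 49.6 mm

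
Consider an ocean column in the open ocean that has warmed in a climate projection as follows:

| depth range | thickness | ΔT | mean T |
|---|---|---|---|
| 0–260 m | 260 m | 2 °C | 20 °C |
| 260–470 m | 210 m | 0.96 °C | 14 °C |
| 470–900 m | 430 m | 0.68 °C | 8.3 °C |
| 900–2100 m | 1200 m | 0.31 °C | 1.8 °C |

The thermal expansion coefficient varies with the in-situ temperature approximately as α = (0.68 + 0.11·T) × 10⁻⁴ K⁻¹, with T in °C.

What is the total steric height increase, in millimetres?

Δh = 274 mm

Layer 1: α = (0.68 + 0.11×20)×10⁻⁴ = 2.88×10⁻⁴ K⁻¹
Layer 2: α = (0.68 + 0.11×14)×10⁻⁴ = 2.22×10⁻⁴ K⁻¹
Layer 3: α = (0.68 + 0.11×8.3)×10⁻⁴ = 1.593×10⁻⁴ K⁻¹
Layer 4: α = (0.68 + 0.11×1.8)×10⁻⁴ = 0.878×10⁻⁴ K⁻¹
2 × 2.88×10⁻⁴ × 260 = 0.14976 m
Layer 2: 2.22×10⁻⁴ × 210 × 0.96 = 0.0447552 m
430 × 0.68 × 1.593×10⁻⁴ = 0.04657932 m
0.31 × 0.878×10⁻⁴ × 1200 = 0.0326616 m
Δh = 0.14976 + 0.0447552 + 0.04657932 + 0.0326616 = 0.27375612 m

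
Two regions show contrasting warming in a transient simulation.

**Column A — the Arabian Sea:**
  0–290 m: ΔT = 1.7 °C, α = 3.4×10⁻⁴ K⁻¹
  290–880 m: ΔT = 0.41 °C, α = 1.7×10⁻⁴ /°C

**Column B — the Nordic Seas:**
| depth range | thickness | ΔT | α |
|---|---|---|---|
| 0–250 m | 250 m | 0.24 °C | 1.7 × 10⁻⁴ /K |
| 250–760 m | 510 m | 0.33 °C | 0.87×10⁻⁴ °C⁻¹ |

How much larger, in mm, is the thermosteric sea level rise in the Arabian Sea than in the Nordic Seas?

Δh_A − Δh_B ≈ 180 mm

A 0–290 m: 290 × 3.4×10⁻⁴ × 1.7 = 0.16762 m
A Layer 2: 590 × 0.41 × 1.7×10⁻⁴ = 0.041123 m
A total: 0.208743 m
B Layer 1: 250 × 1.7×10⁻⁴ × 0.24 = 0.01020 m
B 250–760 m: 0.33 × 510 × 0.87×10⁻⁴ = 0.0146421 m
B total: 0.0248421 m
Difference: 0.208743 − 0.0248421 = 0.1839009 m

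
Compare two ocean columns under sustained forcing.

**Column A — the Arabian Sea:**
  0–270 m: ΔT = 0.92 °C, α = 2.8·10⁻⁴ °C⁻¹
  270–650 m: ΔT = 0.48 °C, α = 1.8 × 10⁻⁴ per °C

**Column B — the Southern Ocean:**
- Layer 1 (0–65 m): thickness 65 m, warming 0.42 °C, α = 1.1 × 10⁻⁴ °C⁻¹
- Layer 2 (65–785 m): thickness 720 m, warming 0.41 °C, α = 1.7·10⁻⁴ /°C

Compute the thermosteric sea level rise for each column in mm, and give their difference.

A: 102 mm; B: 53.2 mm; difference 49.2 mm

A 0–270 m: 2.8×10⁻⁴ × 270 × 0.92 = 0.069552 m
A Layer 2: 1.8×10⁻⁴ × 0.48 × 380 = 0.032832 m
A total: 0.102384 m
B 1.1×10⁻⁴ × 65 × 0.42 = 0.003003 m
B 65–785 m: 1.7×10⁻⁴ × 0.41 × 720 = 0.050184 m
B total: 0.053187 m
Difference: 0.102384 − 0.053187 = 0.049197 m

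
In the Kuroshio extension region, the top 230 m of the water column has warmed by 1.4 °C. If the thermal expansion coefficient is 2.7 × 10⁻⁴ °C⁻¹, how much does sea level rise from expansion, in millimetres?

86.9 mm

Δh = αΔT·H = 2.7×10⁻⁴ × 1.4 × 230 = 0.08694 m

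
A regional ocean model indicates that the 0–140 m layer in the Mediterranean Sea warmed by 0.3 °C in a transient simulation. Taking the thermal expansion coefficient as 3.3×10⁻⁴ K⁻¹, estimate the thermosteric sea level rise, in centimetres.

1.39 cm

Δh = αΔT·H = 3.3×10⁻⁴ × 0.3 × 140 = 0.01386 m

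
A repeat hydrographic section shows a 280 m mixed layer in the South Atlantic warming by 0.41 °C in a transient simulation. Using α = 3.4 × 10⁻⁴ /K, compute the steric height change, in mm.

Δh = αΔT·H = 3.4×10⁻⁴ × 0.41 × 280 = 0.039032 m

Δh ≈ 39.0 mm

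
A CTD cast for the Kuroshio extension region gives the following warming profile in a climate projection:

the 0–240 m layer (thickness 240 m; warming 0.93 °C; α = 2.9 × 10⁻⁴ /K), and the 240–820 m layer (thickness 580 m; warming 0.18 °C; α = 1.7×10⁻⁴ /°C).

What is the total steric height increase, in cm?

Δh = 8.25 cm

0–240 m: 0.93 × 240 × 2.9×10⁻⁴ = 0.064728 m
Layer 2: 1.7×10⁻⁴ × 580 × 0.18 = 0.017748 m
Δh = 0.064728 + 0.017748 = 0.082476 m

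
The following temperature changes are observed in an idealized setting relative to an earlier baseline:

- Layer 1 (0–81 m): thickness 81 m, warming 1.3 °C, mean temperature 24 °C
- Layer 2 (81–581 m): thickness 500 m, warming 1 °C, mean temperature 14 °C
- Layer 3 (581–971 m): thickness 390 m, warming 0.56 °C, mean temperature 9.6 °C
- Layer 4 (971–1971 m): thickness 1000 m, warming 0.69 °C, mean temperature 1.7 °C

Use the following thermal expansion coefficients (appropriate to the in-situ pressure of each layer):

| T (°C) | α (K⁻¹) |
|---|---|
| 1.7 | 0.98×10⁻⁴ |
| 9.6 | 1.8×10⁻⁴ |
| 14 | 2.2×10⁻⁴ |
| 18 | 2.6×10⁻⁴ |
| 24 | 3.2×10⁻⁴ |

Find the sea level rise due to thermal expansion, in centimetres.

Layer 1 at 24 °C → α = 3.2×10⁻⁴ K⁻¹
Layer 2 at 14 °C → α = 2.2×10⁻⁴ K⁻¹
Layer 3 at 9.6 °C → α = 1.8×10⁻⁴ K⁻¹
Layer 4 at 1.7 °C → α = 0.98×10⁻⁴ K⁻¹
0–81 m: 1.3 × 3.2×10⁻⁴ × 81 = 0.033696 m
Layer 2: 1 × 500 × 2.2×10⁻⁴ = 0.11000 m
581–971 m: 1.8×10⁻⁴ × 0.56 × 390 = 0.039312 m
0.69 × 1000 × 0.98×10⁻⁴ = 0.06762 m
Δh = 0.033696 + 0.11000 + 0.039312 + 0.06762 = 0.250628 m

Δh ≈ 25.1 cm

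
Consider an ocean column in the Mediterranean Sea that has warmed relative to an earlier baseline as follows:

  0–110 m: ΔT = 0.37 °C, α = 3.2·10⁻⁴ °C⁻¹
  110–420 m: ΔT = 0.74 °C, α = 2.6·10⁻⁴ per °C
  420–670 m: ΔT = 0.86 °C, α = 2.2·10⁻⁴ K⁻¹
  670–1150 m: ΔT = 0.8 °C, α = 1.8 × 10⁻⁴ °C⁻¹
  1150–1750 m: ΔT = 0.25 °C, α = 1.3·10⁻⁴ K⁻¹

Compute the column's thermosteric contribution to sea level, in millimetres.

Layer 1: 110 × 3.2×10⁻⁴ × 0.37 = 0.013024 m
2.6×10⁻⁴ × 310 × 0.74 = 0.059644 m
250 × 2.2×10⁻⁴ × 0.86 = 0.04730 m
670–1150 m: 0.8 × 1.8×10⁻⁴ × 480 = 0.06912 m
1150–1750 m: 0.25 × 1.3×10⁻⁴ × 600 = 0.01950 m
Δh = 0.013024 + 0.059644 + 0.04730 + 0.06912 + 0.01950 = 0.208588 m ≈ 210 mm

Δh ≈ 210 mm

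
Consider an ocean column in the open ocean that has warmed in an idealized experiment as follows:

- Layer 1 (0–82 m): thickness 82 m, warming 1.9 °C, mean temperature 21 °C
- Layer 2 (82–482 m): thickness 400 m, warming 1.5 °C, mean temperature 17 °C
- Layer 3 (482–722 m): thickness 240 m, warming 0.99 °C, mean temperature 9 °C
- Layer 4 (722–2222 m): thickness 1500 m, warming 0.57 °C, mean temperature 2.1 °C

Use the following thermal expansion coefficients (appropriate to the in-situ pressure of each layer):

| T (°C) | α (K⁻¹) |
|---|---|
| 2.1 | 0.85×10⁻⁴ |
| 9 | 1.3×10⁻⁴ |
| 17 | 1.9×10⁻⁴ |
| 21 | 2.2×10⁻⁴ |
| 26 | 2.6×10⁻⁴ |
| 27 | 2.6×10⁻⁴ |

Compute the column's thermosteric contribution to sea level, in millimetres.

252 mm of thermosteric rise

Layer 1 at 21 °C → α = 2.2×10⁻⁴ K⁻¹
Layer 2 at 17 °C → α = 1.9×10⁻⁴ K⁻¹
Layer 3 at 9 °C → α = 1.3×10⁻⁴ K⁻¹
Layer 4 at 2.1 °C → α = 0.85×10⁻⁴ K⁻¹
0–82 m: 82 × 2.2×10⁻⁴ × 1.9 = 0.034276 m
1.9×10⁻⁴ × 400 × 1.5 = 0.11400 m
482–722 m: 240 × 0.99 × 1.3×10⁻⁴ = 0.030888 m
722–2222 m: 0.85×10⁻⁴ × 0.57 × 1500 = 0.072675 m
Δh = 0.034276 + 0.11400 + 0.030888 + 0.072675 = 0.251839 m ≈ 252 mm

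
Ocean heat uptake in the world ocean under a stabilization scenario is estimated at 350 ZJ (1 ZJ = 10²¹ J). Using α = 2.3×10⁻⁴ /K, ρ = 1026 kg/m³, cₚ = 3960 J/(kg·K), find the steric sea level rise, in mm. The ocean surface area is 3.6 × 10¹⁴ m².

Per unit area: Q = 350×10²¹ / (3.6×10¹⁴) ≈ 9.722×10⁸ J/m²
Δh = αQ/(ρcₚ) = 2.3×10⁻⁴ × 9.722×10⁸ / (1026 × 3960) ≈ 0.055035 m

about 55.0 mm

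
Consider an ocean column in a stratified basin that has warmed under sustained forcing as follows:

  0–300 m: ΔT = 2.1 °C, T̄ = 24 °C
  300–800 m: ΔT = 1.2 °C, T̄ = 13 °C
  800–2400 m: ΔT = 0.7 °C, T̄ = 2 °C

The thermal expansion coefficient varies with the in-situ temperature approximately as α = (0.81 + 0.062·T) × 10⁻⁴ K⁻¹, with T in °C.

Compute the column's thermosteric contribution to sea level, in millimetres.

Δh ≈ 350 mm

Layer 1: α = (0.81 + 0.062×24)×10⁻⁴ = 2.298×10⁻⁴ K⁻¹
Layer 2: α = (0.81 + 0.062×13)×10⁻⁴ = 1.616×10⁻⁴ K⁻¹
Layer 3: α = (0.81 + 0.062×2)×10⁻⁴ = 0.934×10⁻⁴ K⁻¹
2.1 × 300 × 2.298×10⁻⁴ = 0.144774 m
Layer 2: 1.616×10⁻⁴ × 500 × 1.2 = 0.09696 m
800–2400 m: 1600 × 0.934×10⁻⁴ × 0.7 = 0.104608 m
Δh = 0.144774 + 0.09696 + 0.104608 = 0.346342 m ≈ 350 mm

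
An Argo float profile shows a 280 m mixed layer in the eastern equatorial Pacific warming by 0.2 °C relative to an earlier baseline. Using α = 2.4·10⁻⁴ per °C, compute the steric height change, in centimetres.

Δh = αΔT·H = 2.4×10⁻⁴ × 0.2 × 280 = 0.01344 m

Δh = 1.34 cm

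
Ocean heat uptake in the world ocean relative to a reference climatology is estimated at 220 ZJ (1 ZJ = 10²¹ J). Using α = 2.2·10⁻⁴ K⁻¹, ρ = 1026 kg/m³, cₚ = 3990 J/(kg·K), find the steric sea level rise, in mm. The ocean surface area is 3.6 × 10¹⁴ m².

Per unit area: Q = 220×10²¹ / (3.6×10¹⁴) ≈ 6.111×10⁸ J/m²
Δh = αQ/(ρcₚ) = 2.2×10⁻⁴ × 6.111×10⁸ / (1026 × 3990) ≈ 0.032841 m

32.8 mm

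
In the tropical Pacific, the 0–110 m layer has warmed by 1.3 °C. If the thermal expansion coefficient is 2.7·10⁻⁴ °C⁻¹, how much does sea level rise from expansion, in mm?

Δh = αΔT·H = 2.7×10⁻⁴ × 1.3 × 110 = 0.03861 m

39 mm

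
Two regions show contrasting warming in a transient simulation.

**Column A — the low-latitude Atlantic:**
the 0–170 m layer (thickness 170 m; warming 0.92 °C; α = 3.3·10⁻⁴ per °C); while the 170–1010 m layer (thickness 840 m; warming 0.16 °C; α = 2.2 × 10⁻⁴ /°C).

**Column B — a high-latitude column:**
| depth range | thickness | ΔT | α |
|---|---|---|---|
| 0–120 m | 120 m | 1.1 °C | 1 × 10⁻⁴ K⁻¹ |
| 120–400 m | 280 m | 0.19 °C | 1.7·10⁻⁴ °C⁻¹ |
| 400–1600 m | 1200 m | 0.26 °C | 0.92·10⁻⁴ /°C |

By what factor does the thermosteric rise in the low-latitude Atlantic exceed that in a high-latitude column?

1.59

A Layer 1: 170 × 3.3×10⁻⁴ × 0.92 = 0.051612 m
A 170–1010 m: 840 × 2.2×10⁻⁴ × 0.16 = 0.029568 m
A total: 0.08118 m
B 1.1 × 120 × 1×10⁻⁴ = 0.01320 m
B Layer 2: 280 × 1.7×10⁻⁴ × 0.19 = 0.009044 m
B 1200 × 0.92×10⁻⁴ × 0.26 = 0.028704 m
B total: 0.050948 m
Ratio: 0.08118 / 0.050948 ≈ 1.593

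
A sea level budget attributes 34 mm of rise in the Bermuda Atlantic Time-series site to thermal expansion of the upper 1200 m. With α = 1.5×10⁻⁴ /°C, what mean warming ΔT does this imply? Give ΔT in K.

ΔT = Δh/(αH) = 0.034 / (1.5×10⁻⁴ × 1200) ≈ 0.1889 K

about 0.189 K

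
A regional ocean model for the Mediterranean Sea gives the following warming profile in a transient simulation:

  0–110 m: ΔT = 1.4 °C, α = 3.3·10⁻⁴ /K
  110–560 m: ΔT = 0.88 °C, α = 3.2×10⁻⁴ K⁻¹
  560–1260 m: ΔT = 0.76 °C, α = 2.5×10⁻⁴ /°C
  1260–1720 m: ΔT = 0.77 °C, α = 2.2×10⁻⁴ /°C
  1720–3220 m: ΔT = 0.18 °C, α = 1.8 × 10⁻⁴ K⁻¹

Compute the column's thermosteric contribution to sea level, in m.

about 0.44 m

3.3×10⁻⁴ × 1.4 × 110 = 0.05082 m
Layer 2: 0.88 × 450 × 3.2×10⁻⁴ = 0.12672 m
2.5×10⁻⁴ × 700 × 0.76 = 0.13300 m
1260–1720 m: 0.77 × 460 × 2.2×10⁻⁴ = 0.077924 m
1720–3220 m: 0.18 × 1500 × 1.8×10⁻⁴ = 0.04860 m
Δh = 0.05082 + 0.12672 + 0.13300 + 0.077924 + 0.04860 = 0.437064 m ≈ 0.44 m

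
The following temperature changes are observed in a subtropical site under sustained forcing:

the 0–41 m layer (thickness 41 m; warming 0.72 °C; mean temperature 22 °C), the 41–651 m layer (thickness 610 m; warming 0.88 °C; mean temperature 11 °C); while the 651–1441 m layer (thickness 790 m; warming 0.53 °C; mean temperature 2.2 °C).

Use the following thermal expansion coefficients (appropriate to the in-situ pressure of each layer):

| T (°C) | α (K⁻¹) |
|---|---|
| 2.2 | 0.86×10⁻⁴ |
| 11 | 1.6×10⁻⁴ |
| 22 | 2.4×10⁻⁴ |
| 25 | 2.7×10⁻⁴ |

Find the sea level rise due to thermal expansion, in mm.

Layer 1 at 22 °C → α = 2.4×10⁻⁴ K⁻¹
Layer 2 at 11 °C → α = 1.6×10⁻⁴ K⁻¹
Layer 3 at 2.2 °C → α = 0.86×10⁻⁴ K⁻¹
41 × 2.4×10⁻⁴ × 0.72 = 0.0070848 m
41–651 m: 0.88 × 610 × 1.6×10⁻⁴ = 0.085888 m
651–1441 m: 790 × 0.53 × 0.86×10⁻⁴ = 0.0360082 m
Δh = 0.0070848 + 0.085888 + 0.0360082 = 0.128981 m ≈ 129 mm

about 129 mm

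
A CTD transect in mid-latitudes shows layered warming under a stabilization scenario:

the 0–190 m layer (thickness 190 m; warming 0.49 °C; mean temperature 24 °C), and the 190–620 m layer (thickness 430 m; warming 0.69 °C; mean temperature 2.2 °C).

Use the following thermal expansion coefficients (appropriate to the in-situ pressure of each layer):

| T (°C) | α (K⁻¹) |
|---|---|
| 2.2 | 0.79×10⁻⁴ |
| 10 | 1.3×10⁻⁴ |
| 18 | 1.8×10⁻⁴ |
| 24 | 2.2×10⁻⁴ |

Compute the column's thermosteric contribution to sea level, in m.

Layer 1 at 24 °C → α = 2.2×10⁻⁴ K⁻¹
Layer 2 at 2.2 °C → α = 0.79×10⁻⁴ K⁻¹
Layer 1: 0.49 × 2.2×10⁻⁴ × 190 = 0.020482 m
0.69 × 0.79×10⁻⁴ × 430 = 0.0234393 m
Δh = 0.020482 + 0.0234393 = 0.0439213 m

0.044 m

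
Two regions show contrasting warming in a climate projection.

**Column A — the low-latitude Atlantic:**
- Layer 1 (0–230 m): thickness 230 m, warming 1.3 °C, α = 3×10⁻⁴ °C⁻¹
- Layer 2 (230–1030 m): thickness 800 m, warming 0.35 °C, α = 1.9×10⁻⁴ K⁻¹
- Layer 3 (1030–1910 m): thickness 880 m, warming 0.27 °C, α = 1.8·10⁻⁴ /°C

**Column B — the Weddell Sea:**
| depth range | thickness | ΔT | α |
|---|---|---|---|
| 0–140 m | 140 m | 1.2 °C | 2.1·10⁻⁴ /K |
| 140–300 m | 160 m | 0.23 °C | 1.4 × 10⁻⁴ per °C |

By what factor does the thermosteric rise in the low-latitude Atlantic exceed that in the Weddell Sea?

A 3×10⁻⁴ × 1.3 × 230 = 0.08970 m
A 1.9×10⁻⁴ × 800 × 0.35 = 0.05320 m
A Layer 3: 880 × 0.27 × 1.8×10⁻⁴ = 0.042768 m
A total: 0.185668 m
B 0–140 m: 2.1×10⁻⁴ × 140 × 1.2 = 0.03528 m
B 1.4×10⁻⁴ × 160 × 0.23 = 0.005152 m
B total: 0.040432 m
Ratio: 0.185668 / 0.040432 ≈ 4.592

≈ 4.6×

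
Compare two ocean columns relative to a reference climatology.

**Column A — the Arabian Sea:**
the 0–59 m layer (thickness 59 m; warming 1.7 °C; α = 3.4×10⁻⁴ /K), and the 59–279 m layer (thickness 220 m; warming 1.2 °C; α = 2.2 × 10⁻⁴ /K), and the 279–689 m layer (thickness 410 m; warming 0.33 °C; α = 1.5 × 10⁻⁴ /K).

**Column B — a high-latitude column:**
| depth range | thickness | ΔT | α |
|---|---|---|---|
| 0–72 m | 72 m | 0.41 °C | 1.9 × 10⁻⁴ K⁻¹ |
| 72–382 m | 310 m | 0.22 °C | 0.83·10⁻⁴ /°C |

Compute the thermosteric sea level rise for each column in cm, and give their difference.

Δh_A ≈ 11.2 cm, Δh_B ≈ 1.13 cm; difference ≈ 10.1 cm

A 0–59 m: 3.4×10⁻⁴ × 1.7 × 59 = 0.034102 m
A 1.2 × 220 × 2.2×10⁻⁴ = 0.05808 m
A Layer 3: 1.5×10⁻⁴ × 410 × 0.33 = 0.020295 m
A total: 0.112477 m
B 72 × 0.41 × 1.9×10⁻⁴ = 0.0056088 m
B 310 × 0.83×10⁻⁴ × 0.22 = 0.0056606 m
B total: 0.0112694 m
Difference: 0.112477 − 0.0112694 = 0.1012076 m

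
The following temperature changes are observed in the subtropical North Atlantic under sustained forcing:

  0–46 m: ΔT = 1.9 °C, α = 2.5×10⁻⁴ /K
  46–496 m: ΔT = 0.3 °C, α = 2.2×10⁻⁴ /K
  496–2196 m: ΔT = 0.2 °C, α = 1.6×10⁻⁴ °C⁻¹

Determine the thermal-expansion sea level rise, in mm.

Δh = 106 mm

0–46 m: 2.5×10⁻⁴ × 46 × 1.9 = 0.02185 m
46–496 m: 0.3 × 450 × 2.2×10⁻⁴ = 0.02970 m
Layer 3: 1700 × 0.2 × 1.6×10⁻⁴ = 0.05440 m
Δh = 0.02185 + 0.02970 + 0.05440 = 0.10595 m ≈ 106 mm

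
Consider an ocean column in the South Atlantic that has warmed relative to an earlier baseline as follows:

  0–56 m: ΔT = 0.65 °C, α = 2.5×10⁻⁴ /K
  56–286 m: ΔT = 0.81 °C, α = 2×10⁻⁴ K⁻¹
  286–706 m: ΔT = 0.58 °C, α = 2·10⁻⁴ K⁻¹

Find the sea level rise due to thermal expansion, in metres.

Δh = 0.095 m

2.5×10⁻⁴ × 0.65 × 56 = 0.00910 m
0.81 × 2×10⁻⁴ × 230 = 0.03726 m
286–706 m: 0.58 × 2×10⁻⁴ × 420 = 0.04872 m
Δh = 0.00910 + 0.03726 + 0.04872 = 0.09508 m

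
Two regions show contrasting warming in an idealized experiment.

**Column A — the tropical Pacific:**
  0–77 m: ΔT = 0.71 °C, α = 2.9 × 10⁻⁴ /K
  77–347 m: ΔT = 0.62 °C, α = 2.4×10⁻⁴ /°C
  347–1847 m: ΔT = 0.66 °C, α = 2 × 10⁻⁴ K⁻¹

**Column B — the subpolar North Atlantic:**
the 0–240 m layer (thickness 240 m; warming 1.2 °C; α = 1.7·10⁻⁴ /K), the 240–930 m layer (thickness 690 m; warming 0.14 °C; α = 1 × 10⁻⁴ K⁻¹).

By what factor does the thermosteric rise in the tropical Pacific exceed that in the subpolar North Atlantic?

A 77 × 0.71 × 2.9×10⁻⁴ = 0.0158543 m
A Layer 2: 0.62 × 2.4×10⁻⁴ × 270 = 0.040176 m
A 2×10⁻⁴ × 1500 × 0.66 = 0.19800 m
A total: 0.2540303 m
B Layer 1: 240 × 1.7×10⁻⁴ × 1.2 = 0.04896 m
B 240–930 m: 1×10⁻⁴ × 0.14 × 690 = 0.00966 m
B total: 0.05862 m
Ratio: 0.2540303 / 0.05862 ≈ 4.334

≈ 4.3×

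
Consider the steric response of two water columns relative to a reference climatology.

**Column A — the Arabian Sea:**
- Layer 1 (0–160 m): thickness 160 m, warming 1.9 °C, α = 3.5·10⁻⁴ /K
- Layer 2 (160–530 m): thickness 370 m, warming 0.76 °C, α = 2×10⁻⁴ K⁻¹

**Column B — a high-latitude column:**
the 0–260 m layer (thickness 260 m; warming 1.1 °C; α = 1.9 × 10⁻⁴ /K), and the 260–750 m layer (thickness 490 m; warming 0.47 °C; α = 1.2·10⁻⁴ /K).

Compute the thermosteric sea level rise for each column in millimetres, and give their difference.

A 0–160 m: 1.9 × 160 × 3.5×10⁻⁴ = 0.10640 m
A Layer 2: 370 × 0.76 × 2×10⁻⁴ = 0.05624 m
A total: 0.16264 m
B Layer 1: 1.1 × 1.9×10⁻⁴ × 260 = 0.05434 m
B Layer 2: 490 × 1.2×10⁻⁴ × 0.47 = 0.027636 m
B total: 0.081976 m
Difference: 0.16264 − 0.081976 = 0.080664 m

A: 163 mm; B: 82.0 mm; difference 80.7 mm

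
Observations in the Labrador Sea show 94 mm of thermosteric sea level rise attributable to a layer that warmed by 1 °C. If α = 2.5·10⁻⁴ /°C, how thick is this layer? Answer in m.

H = Δh/(αΔT) = 0.094 / (2.5×10⁻⁴ × 1) = 376.0 m

380 m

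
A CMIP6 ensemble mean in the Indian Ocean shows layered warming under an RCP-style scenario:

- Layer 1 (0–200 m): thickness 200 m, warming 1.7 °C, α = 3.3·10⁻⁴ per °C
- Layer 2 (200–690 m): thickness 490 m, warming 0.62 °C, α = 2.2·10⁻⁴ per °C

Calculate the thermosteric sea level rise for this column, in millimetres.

179 mm

Layer 1: 1.7 × 200 × 3.3×10⁻⁴ = 0.11220 m
200–690 m: 2.2×10⁻⁴ × 490 × 0.62 = 0.066836 m
Δh = 0.11220 + 0.066836 = 0.179036 m ≈ 179 mm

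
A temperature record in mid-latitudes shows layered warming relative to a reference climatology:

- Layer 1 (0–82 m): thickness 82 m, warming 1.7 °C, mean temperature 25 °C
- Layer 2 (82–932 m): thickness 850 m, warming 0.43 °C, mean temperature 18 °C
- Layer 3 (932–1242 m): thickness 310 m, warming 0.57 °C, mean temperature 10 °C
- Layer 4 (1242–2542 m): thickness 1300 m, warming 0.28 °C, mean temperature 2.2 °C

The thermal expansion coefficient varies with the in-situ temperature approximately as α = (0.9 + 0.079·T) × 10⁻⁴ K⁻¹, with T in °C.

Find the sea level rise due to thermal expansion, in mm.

Layer 1: α = (0.9 + 0.079×25)×10⁻⁴ = 2.875×10⁻⁴ K⁻¹
Layer 2: α = (0.9 + 0.079×18)×10⁻⁴ = 2.322×10⁻⁴ K⁻¹
Layer 3: α = (0.9 + 0.079×10)×10⁻⁴ = 1.69×10⁻⁴ K⁻¹
Layer 4: α = (0.9 + 0.079×2.2)×10⁻⁴ = 1.0738×10⁻⁴ K⁻¹
1.7 × 2.875×10⁻⁴ × 82 = 0.0400775 m
0.43 × 2.322×10⁻⁴ × 850 = 0.0848691 m
1.69×10⁻⁴ × 310 × 0.57 = 0.0298623 m
Layer 4: 1300 × 1.0738×10⁻⁴ × 0.28 = 0.03908632 m
Δh = 0.0400775 + 0.0848691 + 0.0298623 + 0.03908632 = 0.19389522 m

Δh = 194 mm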